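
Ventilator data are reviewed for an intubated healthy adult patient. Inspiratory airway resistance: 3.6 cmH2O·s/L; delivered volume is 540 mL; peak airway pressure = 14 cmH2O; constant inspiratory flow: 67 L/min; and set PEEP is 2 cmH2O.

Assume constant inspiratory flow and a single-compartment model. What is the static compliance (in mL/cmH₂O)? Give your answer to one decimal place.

Flow: 67 L/min ÷ 60 = 1.1167 L/s.
Equation of motion (constant flow): PIP = Vt/C + R·V̇ + PEEP.
Vt/C = PIP − R·V̇ − PEEP = 14 − 3.6×1.1167 − 2 = 14 − 4.02 − 2 = 7.98 cmH2O.
C = Vt / 7.98 = 540 / 7.98 = 67.669 mL/cmH2O.

67.7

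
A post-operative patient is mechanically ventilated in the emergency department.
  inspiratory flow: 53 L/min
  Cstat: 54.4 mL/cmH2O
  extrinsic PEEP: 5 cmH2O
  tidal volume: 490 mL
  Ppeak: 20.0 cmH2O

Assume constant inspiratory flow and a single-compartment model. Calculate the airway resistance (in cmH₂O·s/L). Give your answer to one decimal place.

6.8

Flow: 53 L/min ÷ 60 = 0.8833 L/s.
Equation of motion (constant flow): PIP = Vt/C + R·V̇ + PEEP.
R·V̇ = PIP − Vt/C − PEEP = 20.0 − 490/54.4 − 5 = 20.0 − 9.007 − 5 = 5.993 cmH2O.
R = 5.993 / 0.8833 = 6.785 cmH2O·s/L.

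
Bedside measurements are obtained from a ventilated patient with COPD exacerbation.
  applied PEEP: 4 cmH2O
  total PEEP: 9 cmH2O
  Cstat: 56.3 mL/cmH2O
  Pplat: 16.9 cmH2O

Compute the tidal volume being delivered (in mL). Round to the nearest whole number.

445

End-expiratory occlusion gives total PEEP = 9 cmH2O (intrinsic PEEP = 9 − 4 = 5). Use total PEEP for the elastic gradient.
Vt = Cstat × (Pplat − PEEPtotal) = 56.3 × (16.9 − 9) = 56.3 × 7.9 = 444.77 mL.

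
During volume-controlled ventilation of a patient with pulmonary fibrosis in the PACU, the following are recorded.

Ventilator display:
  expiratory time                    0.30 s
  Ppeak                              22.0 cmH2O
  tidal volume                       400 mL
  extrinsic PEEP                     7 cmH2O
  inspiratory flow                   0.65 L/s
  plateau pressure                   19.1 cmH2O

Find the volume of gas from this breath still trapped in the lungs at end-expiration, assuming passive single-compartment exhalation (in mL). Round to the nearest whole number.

52

R = (PIP − Pplat)/V̇ = (22.0 − 19.1) / 0.65 = 2.9/0.65 = 4.462 cmH2O·s/L.
C = Vt/(Pplat − PEEP) = 400.0 / (19.1 − 7) = 400.0/12.1 = 33.058 mL/cmH2O.
τ = R × C = 4.462 × 0.03306 L/cmH2O = 0.1475 s.
Fraction remaining = e^(−Te/τ) = e^(−0.30/0.1475) = 0.1308.
Trapped volume = 400.0 × 0.1308 = 52.32 mL.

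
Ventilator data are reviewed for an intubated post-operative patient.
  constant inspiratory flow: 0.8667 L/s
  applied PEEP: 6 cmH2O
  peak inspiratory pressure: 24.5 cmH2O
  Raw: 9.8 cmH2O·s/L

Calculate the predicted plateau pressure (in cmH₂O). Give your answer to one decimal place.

16.0

Pplat = PIP − Raw × flow = 24.5 − 9.8 × 0.8667 = 24.5 − 8.494 = 16.006 cmH2O.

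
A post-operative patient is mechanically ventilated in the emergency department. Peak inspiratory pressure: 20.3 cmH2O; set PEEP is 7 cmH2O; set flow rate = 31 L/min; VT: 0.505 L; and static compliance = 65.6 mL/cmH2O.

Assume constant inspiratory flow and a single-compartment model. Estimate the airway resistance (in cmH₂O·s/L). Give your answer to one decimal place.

Flow: 31 L/min ÷ 60 = 0.5167 L/s.
Equation of motion (constant flow): PIP = Vt/C + R·V̇ + PEEP.
R·V̇ = PIP − Vt/C − PEEP = 20.3 − 505/65.6 − 7 = 20.3 − 7.698 − 7 = 5.602 cmH2O.
R = 5.602 / 0.5167 = 10.842 cmH2O·s/L.

10.8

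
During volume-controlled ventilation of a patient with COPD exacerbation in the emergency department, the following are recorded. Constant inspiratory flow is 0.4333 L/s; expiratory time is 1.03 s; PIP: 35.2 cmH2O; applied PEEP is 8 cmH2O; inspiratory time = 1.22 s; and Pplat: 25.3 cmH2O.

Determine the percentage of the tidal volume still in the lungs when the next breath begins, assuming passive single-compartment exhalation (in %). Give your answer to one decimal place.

22.9

Vt = flow × Ti = 0.4333 L/s × 1.22 s × 1000 mL/L = 528.63 mL.
R = (PIP − Pplat)/V̇ = (35.2 − 25.3) / 0.4333 = 9.9/0.4333 = 22.848 cmH2O·s/L.
C = Vt/(Pplat − PEEP) = 528.63 / (25.3 − 8) = 528.63/17.3 = 30.557 mL/cmH2O.
τ = R × C = 22.848 × 0.03056 L/cmH2O = 0.6982 s.
Fraction remaining at end-expiration = e^(−Te/τ) = e^(−1.03/0.6982) = 0.2287 → 22.87%.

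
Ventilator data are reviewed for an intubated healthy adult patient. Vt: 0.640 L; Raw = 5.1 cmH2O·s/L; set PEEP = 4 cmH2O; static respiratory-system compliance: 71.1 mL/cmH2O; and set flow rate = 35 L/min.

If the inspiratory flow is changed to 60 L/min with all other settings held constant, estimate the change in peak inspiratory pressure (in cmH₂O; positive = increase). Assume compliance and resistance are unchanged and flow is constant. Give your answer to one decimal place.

2.1

Flow: 35 L/min ÷ 60 = 0.5833 L/s.
New flow: 60 L/min ÷ 60 = 1 L/s.
PIP = Vt/C + R·V̇ + PEEP (constant-flow equation of motion).
Only the resistive term changes: ΔPIP = R × ΔV̇ = 5.1 × (1 − 0.5833) = 5.1 × 0.4167 = 2.125 cmH2O.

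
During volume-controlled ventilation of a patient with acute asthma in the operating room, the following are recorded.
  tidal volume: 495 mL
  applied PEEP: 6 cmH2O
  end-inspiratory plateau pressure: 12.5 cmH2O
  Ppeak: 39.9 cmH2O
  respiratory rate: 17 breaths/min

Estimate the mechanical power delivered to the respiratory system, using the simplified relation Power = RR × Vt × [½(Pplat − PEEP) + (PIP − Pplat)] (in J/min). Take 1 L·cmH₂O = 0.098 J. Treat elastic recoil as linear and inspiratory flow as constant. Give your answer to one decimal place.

Per-breath work = Vt × [½(Pplat−PEEP) + (PIP−Pplat)] = 0.495 × [0.5×6.5 + 27.4] = 0.495 × 30.65 = 15.172 L·cmH2O.
Power = 17 × 15.172 = 257.92 L·cmH2O/min.
× 0.098 J/(L·cmH2O) → 25.276 J/min.

25.3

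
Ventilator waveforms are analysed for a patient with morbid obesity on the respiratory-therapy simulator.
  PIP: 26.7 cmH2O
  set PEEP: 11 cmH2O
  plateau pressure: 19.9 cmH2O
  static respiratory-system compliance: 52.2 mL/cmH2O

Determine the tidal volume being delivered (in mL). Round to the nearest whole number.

465

Vt = Cstat × (Pplat − PEEP) = 52.2 × (19.9 − 11) = 52.2 × 8.9 = 464.58 mL.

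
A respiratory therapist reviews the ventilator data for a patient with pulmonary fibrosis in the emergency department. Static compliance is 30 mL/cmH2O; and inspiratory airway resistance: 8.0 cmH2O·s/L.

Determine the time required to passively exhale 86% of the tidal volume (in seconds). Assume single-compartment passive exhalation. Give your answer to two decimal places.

0.47

τ = R × C = 8.0 × 30 mL/cmH2O = 8.0 × 0.030 L/cmH2O = 0.24 s.
Exhaled fraction f = 1 − e^(−t/τ) → t = −τ·ln(1 − f) = −0.24·ln(0.14) = 0.4719 s.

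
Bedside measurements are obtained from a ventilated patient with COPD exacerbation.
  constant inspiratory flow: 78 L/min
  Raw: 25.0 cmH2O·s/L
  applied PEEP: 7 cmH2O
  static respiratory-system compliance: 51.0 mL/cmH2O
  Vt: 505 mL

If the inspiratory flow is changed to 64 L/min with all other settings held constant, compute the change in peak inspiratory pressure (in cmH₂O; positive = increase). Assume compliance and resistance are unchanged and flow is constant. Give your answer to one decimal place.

Flow: 78 L/min ÷ 60 = 1.3 L/s.
New flow: 64 L/min ÷ 60 = 1.0667 L/s.
PIP = Vt/C + R·V̇ + PEEP (constant-flow equation of motion).
Only the resistive term changes: ΔPIP = R × ΔV̇ = 25.0 × (1.0667 − 1.3) = 25.0 × -0.2333 = -5.833 cmH2O.

-5.8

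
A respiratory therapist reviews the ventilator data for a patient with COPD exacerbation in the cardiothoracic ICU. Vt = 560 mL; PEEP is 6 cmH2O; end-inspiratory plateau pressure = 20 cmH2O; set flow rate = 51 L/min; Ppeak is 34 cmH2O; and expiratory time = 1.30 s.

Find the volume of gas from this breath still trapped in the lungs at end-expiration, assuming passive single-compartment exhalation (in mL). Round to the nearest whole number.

Flow: 51 L/min ÷ 60 = 0.85 L/s.
R = (PIP − Pplat)/V̇ = (34 − 20) / 0.85 = 14.0/0.85 = 16.471 cmH2O·s/L.
C = Vt/(Pplat − PEEP) = 560.0 / (20 − 6) = 560.0/14.0 = 40.0 mL/cmH2O.
τ = R × C = 16.471 × 0.04 L/cmH2O = 0.6588 s.
Fraction remaining = e^(−Te/τ) = e^(−1.30/0.6588) = 0.139.
Trapped volume = 560.0 × 0.139 = 77.84 mL.

78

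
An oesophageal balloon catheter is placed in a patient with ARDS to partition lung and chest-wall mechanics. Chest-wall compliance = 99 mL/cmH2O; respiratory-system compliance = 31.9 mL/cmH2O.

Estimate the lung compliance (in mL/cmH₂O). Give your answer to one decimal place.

1/CL = 1/Crs − 1/Ccw.
1/CL = 1/31.9 − 1/99 = 0.02125.
CL = 47.059 mL/cmH2O.

47.1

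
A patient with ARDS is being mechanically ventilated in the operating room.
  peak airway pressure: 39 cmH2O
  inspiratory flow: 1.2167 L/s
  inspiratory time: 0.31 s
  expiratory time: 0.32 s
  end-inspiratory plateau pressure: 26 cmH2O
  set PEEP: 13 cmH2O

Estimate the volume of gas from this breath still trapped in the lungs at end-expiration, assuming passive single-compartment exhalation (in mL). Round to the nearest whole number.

Vt = flow × Ti = 1.2167 L/s × 0.31 s × 1000 mL/L = 377.18 mL.
R = (PIP − Pplat)/V̇ = (39 − 26) / 1.2167 = 13.0/1.2167 = 10.685 cmH2O·s/L.
C = Vt/(Pplat − PEEP) = 377.18 / (26 − 13) = 377.18/13.0 = 29.014 mL/cmH2O.
τ = R × C = 10.685 × 0.02901 L/cmH2O = 0.31 s.
Fraction remaining = e^(−Te/τ) = e^(−0.32/0.31) = 0.3562.
Trapped volume = 377.18 × 0.3562 = 134.35 mL.

134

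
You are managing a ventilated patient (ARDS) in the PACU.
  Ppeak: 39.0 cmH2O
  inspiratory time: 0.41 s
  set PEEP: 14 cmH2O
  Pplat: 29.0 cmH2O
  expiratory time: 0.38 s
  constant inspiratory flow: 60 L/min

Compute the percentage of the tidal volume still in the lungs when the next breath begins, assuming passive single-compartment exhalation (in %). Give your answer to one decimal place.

Flow: 60 L/min ÷ 60 = 1 L/s.
Vt = flow × Ti = 1 L/s × 0.41 s × 1000 mL/L = 410.0 mL.
R = (PIP − Pplat)/V̇ = (39.0 − 29.0) / 1 = 10.0/1 = 10.0 cmH2O·s/L.
C = Vt/(Pplat − PEEP) = 410.0 / (29.0 − 14) = 410.0/15.0 = 27.333 mL/cmH2O.
τ = R × C = 10.0 × 0.02733 L/cmH2O = 0.2733 s.
Fraction remaining at end-expiration = e^(−Te/τ) = e^(−0.38/0.2733) = 0.249 → 24.9%.

24.9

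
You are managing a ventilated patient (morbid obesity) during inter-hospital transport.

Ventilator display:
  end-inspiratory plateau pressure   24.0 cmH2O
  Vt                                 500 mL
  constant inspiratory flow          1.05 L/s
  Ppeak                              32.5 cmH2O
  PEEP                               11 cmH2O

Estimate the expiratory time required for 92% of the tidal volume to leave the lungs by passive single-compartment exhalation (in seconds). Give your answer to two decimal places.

R = (PIP − Pplat)/V̇ = (32.5 − 24.0) / 1.05 = 8.5/1.05 = 8.095 cmH2O·s/L.
C = Vt/(Pplat − PEEP) = 500.0 / (24.0 − 11) = 500.0/13.0 = 38.462 mL/cmH2O.
τ = R × C = 8.095 × 0.03846 L/cmH2O = 0.3113 s.
t = −τ·ln(1 − 0.92) = −0.3113·ln(0.08) = 0.7863 s.

0.79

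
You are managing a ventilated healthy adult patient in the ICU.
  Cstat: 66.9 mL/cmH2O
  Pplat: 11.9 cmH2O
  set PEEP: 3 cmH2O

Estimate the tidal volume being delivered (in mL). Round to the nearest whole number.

595

Vt = Cstat × (Pplat − PEEP) = 66.9 × (11.9 − 3) = 66.9 × 8.9 = 595.41 mL.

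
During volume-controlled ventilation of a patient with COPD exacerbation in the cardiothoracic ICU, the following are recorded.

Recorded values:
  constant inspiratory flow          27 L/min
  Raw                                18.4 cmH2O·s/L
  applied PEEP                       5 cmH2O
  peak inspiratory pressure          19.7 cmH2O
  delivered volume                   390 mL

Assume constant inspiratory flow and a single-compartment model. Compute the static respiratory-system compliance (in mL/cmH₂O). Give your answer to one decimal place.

Flow: 27 L/min ÷ 60 = 0.45 L/s.
Equation of motion (constant flow): PIP = Vt/C + R·V̇ + PEEP.
Vt/C = PIP − R·V̇ − PEEP = 19.7 − 18.4×0.45 − 5 = 19.7 − 8.28 − 5 = 6.42 cmH2O.
C = Vt / 6.42 = 390 / 6.42 = 60.748 mL/cmH2O.

60.7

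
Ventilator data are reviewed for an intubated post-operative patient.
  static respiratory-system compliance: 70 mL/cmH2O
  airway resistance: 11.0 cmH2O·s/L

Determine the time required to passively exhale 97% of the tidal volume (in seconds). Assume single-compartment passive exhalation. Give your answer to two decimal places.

τ = R × C = 11.0 × 70 mL/cmH2O = 11.0 × 0.070 L/cmH2O = 0.77 s.
Exhaled fraction f = 1 − e^(−t/τ) → t = −τ·ln(1 − f) = −0.77·ln(0.03) = 2.7 s.

2.70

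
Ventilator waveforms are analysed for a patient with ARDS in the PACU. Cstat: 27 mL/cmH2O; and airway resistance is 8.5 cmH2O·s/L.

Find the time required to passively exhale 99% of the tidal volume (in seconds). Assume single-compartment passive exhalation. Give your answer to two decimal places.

1.06

τ = R × C = 8.5 × 27 mL/cmH2O = 8.5 × 0.027 L/cmH2O = 0.2295 s.
Exhaled fraction f = 1 − e^(−t/τ) → t = −τ·ln(1 − f) = −0.2295·ln(0.01) = 1.057 s.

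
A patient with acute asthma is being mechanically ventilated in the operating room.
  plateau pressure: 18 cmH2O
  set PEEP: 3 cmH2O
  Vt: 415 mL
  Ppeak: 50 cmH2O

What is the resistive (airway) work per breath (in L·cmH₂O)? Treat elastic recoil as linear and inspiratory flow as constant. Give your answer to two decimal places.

With constant inspiratory flow the resistive pressure is constant at PIP − Pplat = 50 − 18 = 32.0 cmH2O, so resistive work = 32.0 × 0.415 = 13.28 L·cmH2O.

13.28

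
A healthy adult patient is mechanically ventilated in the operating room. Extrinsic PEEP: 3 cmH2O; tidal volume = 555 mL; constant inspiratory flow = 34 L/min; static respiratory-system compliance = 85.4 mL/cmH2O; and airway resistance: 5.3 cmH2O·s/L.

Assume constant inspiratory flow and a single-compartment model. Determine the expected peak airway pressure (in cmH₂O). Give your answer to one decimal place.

12.5

Flow: 34 L/min ÷ 60 = 0.5667 L/s.
Equation of motion (constant flow): PIP = Vt/C + R·V̇ + PEEP.
PIP = 555/85.4 + 5.3×0.5667 + 3 = 6.499 + 3.004 + 3 = 12.503 cmH2O.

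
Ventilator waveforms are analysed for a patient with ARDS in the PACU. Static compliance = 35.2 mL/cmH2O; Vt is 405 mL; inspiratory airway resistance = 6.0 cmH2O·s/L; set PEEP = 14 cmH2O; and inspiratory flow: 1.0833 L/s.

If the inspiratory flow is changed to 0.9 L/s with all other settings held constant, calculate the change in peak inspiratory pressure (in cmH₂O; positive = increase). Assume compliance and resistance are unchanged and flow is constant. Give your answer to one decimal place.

-1.1

PIP = Vt/C + R·V̇ + PEEP (constant-flow equation of motion).
Only the resistive term changes: ΔPIP = R × ΔV̇ = 6.0 × (0.9 − 1.0833) = 6.0 × -0.1833 = -1.1 cmH2O.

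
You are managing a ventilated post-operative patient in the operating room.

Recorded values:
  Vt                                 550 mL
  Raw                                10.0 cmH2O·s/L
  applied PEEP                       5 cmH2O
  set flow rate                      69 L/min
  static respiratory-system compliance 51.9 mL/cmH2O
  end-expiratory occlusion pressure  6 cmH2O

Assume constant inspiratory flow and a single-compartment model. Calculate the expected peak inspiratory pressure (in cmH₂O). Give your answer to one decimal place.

Flow: 69 L/min ÷ 60 = 1.15 L/s.
Total PEEP = 6 cmH2O (set 5 + intrinsic 1); this is the baseline alveolar pressure.
Equation of motion (constant flow): PIP = Vt/C + R·V̇ + PEEP.
PIP = 550/51.9 + 10.0×1.15 + 6 = 10.597 + 11.5 + 6 = 28.097 cmH2O.

28.1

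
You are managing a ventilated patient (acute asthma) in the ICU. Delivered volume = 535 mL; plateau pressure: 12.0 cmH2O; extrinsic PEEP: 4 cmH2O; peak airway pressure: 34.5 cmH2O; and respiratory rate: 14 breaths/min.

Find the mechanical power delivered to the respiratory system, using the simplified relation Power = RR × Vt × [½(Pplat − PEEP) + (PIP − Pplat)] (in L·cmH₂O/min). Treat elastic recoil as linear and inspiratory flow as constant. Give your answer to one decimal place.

198.5

Per-breath work = Vt × [½(Pplat−PEEP) + (PIP−Pplat)] = 0.535 × [0.5×8.0 + 22.5] = 0.535 × 26.5 = 14.178 L·cmH2O.
Power = 14 × 14.178 = 198.49 L·cmH2O/min.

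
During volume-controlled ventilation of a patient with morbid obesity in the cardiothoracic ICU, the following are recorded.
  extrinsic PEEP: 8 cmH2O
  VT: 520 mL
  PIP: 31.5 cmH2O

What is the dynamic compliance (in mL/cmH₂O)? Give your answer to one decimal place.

Dynamic compliance = Vt / (PIP − PEEP) = 520 / (31.5 − 8) = 520 / 23.5 = 22.128 mL/cmH2O.

22.1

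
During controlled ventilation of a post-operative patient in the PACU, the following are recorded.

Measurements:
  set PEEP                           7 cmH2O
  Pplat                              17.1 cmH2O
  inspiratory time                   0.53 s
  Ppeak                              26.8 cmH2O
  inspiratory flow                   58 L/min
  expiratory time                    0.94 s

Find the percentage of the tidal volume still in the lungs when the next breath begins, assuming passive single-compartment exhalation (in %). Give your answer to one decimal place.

15.8

Flow: 58 L/min ÷ 60 = 0.9667 L/s.
Vt = flow × Ti = 0.9667 L/s × 0.53 s × 1000 mL/L = 512.35 mL.
R = (PIP − Pplat)/V̇ = (26.8 − 17.1) / 0.9667 = 9.7/0.9667 = 10.034 cmH2O·s/L.
C = Vt/(Pplat − PEEP) = 512.35 / (17.1 − 7) = 512.35/10.1 = 50.728 mL/cmH2O.
τ = R × C = 10.034 × 0.05073 L/cmH2O = 0.509 s.
Fraction remaining at end-expiration = e^(−Te/τ) = e^(−0.94/0.509) = 0.1577 → 15.77%.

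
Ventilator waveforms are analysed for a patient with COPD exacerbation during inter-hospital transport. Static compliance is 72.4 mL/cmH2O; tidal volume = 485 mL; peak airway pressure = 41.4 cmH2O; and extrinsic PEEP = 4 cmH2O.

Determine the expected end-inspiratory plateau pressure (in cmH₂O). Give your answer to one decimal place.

10.7

Pplat = PEEP + Vt / Cstat = 4 + 485 / 72.4 = 4 + 6.699 = 10.699 cmH2O.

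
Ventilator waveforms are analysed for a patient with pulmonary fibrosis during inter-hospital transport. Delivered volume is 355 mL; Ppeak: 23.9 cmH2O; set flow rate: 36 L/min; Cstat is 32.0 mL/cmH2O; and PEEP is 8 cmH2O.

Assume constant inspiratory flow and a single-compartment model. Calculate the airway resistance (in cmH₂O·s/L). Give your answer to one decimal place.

8.0

Flow: 36 L/min ÷ 60 = 0.6 L/s.
Equation of motion (constant flow): PIP = Vt/C + R·V̇ + PEEP.
R·V̇ = PIP − Vt/C − PEEP = 23.9 − 355/32.0 − 8 = 23.9 − 11.094 − 8 = 4.806 cmH2O.
R = 4.806 / 0.6 = 8.01 cmH2O·s/L.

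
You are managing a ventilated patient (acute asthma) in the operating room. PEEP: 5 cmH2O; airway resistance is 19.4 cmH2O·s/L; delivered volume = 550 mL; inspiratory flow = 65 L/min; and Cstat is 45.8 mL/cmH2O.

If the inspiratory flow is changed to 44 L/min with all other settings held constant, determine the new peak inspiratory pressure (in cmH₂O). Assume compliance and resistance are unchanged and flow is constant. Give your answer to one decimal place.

31.2

Flow: 65 L/min ÷ 60 = 1.0833 L/s.
New flow: 44 L/min ÷ 60 = 0.7333 L/s.
PIP = Vt/C + R·V̇ + PEEP (constant-flow equation of motion).
Only the resistive term changes: ΔPIP = R × ΔV̇ = 19.4 × (0.7333 − 1.0833) = 19.4 × -0.35 = -6.79 cmH2O.
Original PIP = 550/45.8 + 19.4×1.0833 + 5 = 38.025 cmH2O; new PIP = 38.025 + (-6.79) = 31.235 cmH2O.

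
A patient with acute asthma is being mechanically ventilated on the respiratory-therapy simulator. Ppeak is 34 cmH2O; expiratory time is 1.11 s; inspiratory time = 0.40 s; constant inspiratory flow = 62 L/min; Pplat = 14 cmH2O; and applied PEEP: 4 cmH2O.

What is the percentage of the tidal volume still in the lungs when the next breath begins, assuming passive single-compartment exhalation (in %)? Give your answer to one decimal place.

Flow: 62 L/min ÷ 60 = 1.0333 L/s.
Vt = flow × Ti = 1.0333 L/s × 0.40 s × 1000 mL/L = 413.32 mL.
R = (PIP − Pplat)/V̇ = (34 − 14) / 1.0333 = 20.0/1.0333 = 19.355 cmH2O·s/L.
C = Vt/(Pplat − PEEP) = 413.32 / (14 − 4) = 413.32/10.0 = 41.332 mL/cmH2O.
τ = R × C = 19.355 × 0.04133 L/cmH2O = 0.7999 s.
Fraction remaining at end-expiration = e^(−Te/τ) = e^(−1.11/0.7999) = 0.2497 → 24.97%.

25.0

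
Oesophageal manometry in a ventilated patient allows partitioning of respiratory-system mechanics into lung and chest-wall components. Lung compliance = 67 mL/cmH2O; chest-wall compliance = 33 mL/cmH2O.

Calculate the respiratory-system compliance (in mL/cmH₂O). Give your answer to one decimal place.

22.1

Lung and chest wall are elastances in series: 1/Crs = 1/CL + 1/Ccw.
1/Crs = 1/67 + 1/33 = 0.04523.
Crs = 22.109 mL/cmH2O.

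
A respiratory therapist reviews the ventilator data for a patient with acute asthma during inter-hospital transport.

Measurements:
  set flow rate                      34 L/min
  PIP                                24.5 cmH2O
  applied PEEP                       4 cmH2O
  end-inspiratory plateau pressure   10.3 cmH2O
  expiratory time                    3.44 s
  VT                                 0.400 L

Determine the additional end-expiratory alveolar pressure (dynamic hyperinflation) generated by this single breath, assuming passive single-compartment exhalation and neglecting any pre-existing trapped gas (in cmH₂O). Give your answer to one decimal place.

0.7

Flow: 34 L/min ÷ 60 = 0.5667 L/s.
R = (PIP − Pplat)/V̇ = (24.5 − 10.3) / 0.5667 = 14.2/0.5667 = 25.057 cmH2O·s/L.
C = Vt/(Pplat − PEEP) = 400.0 / (10.3 − 4) = 400.0/6.3 = 63.492 mL/cmH2O.
τ = R × C = 25.057 × 0.06349 L/cmH2O = 1.591 s.
Fraction remaining = e^(−Te/τ) = e^(−3.44/1.591) = 0.1151; trapped volume = 400.0 × 0.1151 = 46.04 mL.
Additional alveolar pressure from trapping ≈ V_trapped / C = 46.04 / 63.492 = 0.7251 cmH2O.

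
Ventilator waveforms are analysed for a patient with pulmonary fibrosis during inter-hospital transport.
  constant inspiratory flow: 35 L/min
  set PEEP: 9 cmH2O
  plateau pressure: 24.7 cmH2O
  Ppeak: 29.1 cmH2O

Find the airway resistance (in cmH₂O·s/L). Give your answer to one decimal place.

Flow: 35 L/min ÷ 60 = 0.5833 L/s.
Raw = (PIP − Pplat) / flow = (29.1 − 24.7) / 0.5833 = 4.4 / 0.5833 = 7.543 cmH2O·s/L.

7.5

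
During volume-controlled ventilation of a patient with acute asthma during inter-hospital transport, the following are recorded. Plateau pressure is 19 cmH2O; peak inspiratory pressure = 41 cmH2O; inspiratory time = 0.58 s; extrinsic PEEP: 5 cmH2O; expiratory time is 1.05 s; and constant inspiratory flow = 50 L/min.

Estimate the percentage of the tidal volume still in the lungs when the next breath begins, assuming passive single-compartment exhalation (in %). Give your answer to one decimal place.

31.6

Flow: 50 L/min ÷ 60 = 0.8333 L/s.
Vt = flow × Ti = 0.8333 L/s × 0.58 s × 1000 mL/L = 483.31 mL.
R = (PIP − Pplat)/V̇ = (41 − 19) / 0.8333 = 22.0/0.8333 = 26.401 cmH2O·s/L.
C = Vt/(Pplat − PEEP) = 483.31 / (19 − 5) = 483.31/14.0 = 34.522 mL/cmH2O.
τ = R × C = 26.401 × 0.03452 L/cmH2O = 0.9114 s.
Fraction remaining at end-expiration = e^(−Te/τ) = e^(−1.05/0.9114) = 0.316 → 31.6%.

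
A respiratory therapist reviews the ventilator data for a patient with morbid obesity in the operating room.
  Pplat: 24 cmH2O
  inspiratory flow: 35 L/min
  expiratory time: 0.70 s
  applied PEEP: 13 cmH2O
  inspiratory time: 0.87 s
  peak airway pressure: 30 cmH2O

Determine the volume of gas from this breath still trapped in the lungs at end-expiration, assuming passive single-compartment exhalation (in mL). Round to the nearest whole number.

116

Flow: 35 L/min ÷ 60 = 0.5833 L/s.
Vt = flow × Ti = 0.5833 L/s × 0.87 s × 1000 mL/L = 507.47 mL.
R = (PIP − Pplat)/V̇ = (30 − 24) / 0.5833 = 6.0/0.5833 = 10.286 cmH2O·s/L.
C = Vt/(Pplat − PEEP) = 507.47 / (24 − 13) = 507.47/11.0 = 46.134 mL/cmH2O.
τ = R × C = 10.286 × 0.04613 L/cmH2O = 0.4745 s.
Fraction remaining = e^(−Te/τ) = e^(−0.70/0.4745) = 0.2287.
Trapped volume = 507.47 × 0.2287 = 116.06 mL.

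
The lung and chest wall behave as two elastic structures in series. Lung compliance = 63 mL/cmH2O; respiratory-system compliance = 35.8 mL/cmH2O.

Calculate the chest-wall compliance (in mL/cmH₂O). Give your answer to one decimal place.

1/Ccw = 1/Crs − 1/CL.
1/Ccw = 1/35.8 − 1/63 = 0.01206.
Ccw = 82.919 mL/cmH2O.

82.9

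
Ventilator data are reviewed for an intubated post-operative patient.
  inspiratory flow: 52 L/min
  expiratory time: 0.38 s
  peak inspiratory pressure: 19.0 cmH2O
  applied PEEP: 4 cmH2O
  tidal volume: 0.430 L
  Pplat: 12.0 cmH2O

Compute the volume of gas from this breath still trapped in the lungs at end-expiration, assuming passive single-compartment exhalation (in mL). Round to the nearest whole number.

179

Flow: 52 L/min ÷ 60 = 0.8667 L/s.
R = (PIP − Pplat)/V̇ = (19.0 − 12.0) / 0.8667 = 7.0/0.8667 = 8.077 cmH2O·s/L.
C = Vt/(Pplat − PEEP) = 430.0 / (12.0 − 4) = 430.0/8.0 = 53.75 mL/cmH2O.
τ = R × C = 8.077 × 0.05375 L/cmH2O = 0.4341 s.
Fraction remaining = e^(−Te/τ) = e^(−0.38/0.4341) = 0.4167.
Trapped volume = 430.0 × 0.4167 = 179.18 mL.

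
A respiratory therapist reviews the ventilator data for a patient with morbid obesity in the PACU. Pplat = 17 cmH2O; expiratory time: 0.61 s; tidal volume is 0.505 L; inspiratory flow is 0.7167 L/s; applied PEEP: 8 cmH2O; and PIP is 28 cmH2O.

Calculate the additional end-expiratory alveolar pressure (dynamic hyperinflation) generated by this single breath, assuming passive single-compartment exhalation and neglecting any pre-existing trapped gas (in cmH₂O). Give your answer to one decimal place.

R = (PIP − Pplat)/V̇ = (28 − 17) / 0.7167 = 11.0/0.7167 = 15.348 cmH2O·s/L.
C = Vt/(Pplat − PEEP) = 505.0 / (17 − 8) = 505.0/9.0 = 56.111 mL/cmH2O.
τ = R × C = 15.348 × 0.05611 L/cmH2O = 0.8612 s.
Fraction remaining = e^(−Te/τ) = e^(−0.61/0.8612) = 0.4925; trapped volume = 505.0 × 0.4925 = 248.71 mL.
Additional alveolar pressure from trapping ≈ V_trapped / C = 248.71 / 56.111 = 4.432 cmH2O.

4.4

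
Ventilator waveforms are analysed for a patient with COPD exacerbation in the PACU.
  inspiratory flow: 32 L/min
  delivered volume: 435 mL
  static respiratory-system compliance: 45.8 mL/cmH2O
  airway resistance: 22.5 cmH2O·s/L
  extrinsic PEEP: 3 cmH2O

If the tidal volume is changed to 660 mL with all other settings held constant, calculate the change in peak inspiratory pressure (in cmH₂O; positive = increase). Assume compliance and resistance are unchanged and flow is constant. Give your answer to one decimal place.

PIP = Vt/C + R·V̇ + PEEP (constant-flow equation of motion).
Only the elastic term changes: ΔPIP = ΔVt / C = (660 − 435) / 45.8 = 4.913 cmH2O.

4.9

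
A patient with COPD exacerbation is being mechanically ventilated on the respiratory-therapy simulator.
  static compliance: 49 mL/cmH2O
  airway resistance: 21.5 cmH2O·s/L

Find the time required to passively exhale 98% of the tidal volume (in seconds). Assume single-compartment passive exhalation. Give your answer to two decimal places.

τ = R × C = 21.5 × 49 mL/cmH2O = 21.5 × 0.049 L/cmH2O = 1.054 s.
Exhaled fraction f = 1 − e^(−t/τ) → t = −τ·ln(1 − f) = −1.054·ln(0.02) = 4.123 s.

4.12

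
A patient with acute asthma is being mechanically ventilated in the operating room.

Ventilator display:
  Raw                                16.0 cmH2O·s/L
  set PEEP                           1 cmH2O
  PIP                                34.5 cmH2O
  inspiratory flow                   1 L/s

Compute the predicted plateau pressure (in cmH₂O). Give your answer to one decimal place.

Pplat = PIP − Raw × flow = 34.5 − 16.0 × 1 = 34.5 − 16.0 = 18.5 cmH2O.

18.5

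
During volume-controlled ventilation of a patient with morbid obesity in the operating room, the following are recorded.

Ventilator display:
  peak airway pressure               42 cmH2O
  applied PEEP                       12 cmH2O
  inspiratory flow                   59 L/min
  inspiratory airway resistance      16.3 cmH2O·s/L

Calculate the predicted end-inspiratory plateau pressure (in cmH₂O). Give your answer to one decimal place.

Flow: 59 L/min ÷ 60 = 0.9833 L/s.
Pplat = PIP − Raw × flow = 42 − 16.3 × 0.9833 = 42 − 16.028 = 25.972 cmH2O.

26.0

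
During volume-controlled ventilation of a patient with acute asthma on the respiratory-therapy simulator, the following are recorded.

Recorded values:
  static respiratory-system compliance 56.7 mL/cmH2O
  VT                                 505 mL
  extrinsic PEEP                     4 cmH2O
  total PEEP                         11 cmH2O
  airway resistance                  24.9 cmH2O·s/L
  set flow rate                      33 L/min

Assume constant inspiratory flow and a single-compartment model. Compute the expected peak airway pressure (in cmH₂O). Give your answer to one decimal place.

33.6

Flow: 33 L/min ÷ 60 = 0.55 L/s.
Total PEEP = 11 cmH2O (set 4 + intrinsic 7); this is the baseline alveolar pressure.
Equation of motion (constant flow): PIP = Vt/C + R·V̇ + PEEP.
PIP = 505/56.7 + 24.9×0.55 + 11 = 8.907 + 13.695 + 11 = 33.602 cmH2O.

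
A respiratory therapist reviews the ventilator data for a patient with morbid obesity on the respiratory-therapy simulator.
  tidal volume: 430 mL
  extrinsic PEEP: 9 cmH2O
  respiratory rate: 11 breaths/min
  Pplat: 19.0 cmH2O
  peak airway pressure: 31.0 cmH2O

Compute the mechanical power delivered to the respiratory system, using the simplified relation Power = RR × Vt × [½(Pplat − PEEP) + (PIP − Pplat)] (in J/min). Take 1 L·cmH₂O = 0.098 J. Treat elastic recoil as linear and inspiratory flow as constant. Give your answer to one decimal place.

7.9

Per-breath work = Vt × [½(Pplat−PEEP) + (PIP−Pplat)] = 0.430 × [0.5×10.0 + 12.0] = 0.430 × 17.0 = 7.31 L·cmH2O.
Power = 11 × 7.31 = 80.41 L·cmH2O/min.
× 0.098 J/(L·cmH2O) → 7.88 J/min.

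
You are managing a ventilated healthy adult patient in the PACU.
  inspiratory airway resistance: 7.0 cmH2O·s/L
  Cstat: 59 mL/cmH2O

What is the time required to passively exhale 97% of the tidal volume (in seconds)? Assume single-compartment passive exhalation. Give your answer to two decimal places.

τ = R × C = 7.0 × 59 mL/cmH2O = 7.0 × 0.059 L/cmH2O = 0.413 s.
Exhaled fraction f = 1 − e^(−t/τ) → t = −τ·ln(1 − f) = −0.413·ln(0.03) = 1.448 s.

1.45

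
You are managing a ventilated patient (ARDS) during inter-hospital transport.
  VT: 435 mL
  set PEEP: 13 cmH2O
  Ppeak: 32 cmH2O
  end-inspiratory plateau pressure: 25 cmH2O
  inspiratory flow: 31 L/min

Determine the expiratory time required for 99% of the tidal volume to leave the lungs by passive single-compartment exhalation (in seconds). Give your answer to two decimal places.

2.26

Flow: 31 L/min ÷ 60 = 0.5167 L/s.
R = (PIP − Pplat)/V̇ = (32 − 25) / 0.5167 = 7.0/0.5167 = 13.548 cmH2O·s/L.
C = Vt/(Pplat − PEEP) = 435.0 / (25 − 13) = 435.0/12.0 = 36.25 mL/cmH2O.
τ = R × C = 13.548 × 0.03625 L/cmH2O = 0.4911 s.
t = −τ·ln(1 − 0.99) = −0.4911·ln(0.01) = 2.262 s.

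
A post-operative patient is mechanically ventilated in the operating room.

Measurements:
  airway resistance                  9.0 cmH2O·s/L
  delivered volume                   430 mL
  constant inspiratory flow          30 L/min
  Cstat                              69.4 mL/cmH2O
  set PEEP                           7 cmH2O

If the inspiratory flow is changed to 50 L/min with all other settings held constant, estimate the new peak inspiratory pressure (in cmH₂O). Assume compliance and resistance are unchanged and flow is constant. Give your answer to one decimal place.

Flow: 30 L/min ÷ 60 = 0.5 L/s.
New flow: 50 L/min ÷ 60 = 0.8333 L/s.
PIP = Vt/C + R·V̇ + PEEP (constant-flow equation of motion).
Only the resistive term changes: ΔPIP = R × ΔV̇ = 9.0 × (0.8333 − 0.5) = 9.0 × 0.3333 = 3.0 cmH2O.
Original PIP = 430/69.4 + 9.0×0.5 + 7 = 17.696 cmH2O; new PIP = 17.696 + (3.0) = 20.696 cmH2O.

20.7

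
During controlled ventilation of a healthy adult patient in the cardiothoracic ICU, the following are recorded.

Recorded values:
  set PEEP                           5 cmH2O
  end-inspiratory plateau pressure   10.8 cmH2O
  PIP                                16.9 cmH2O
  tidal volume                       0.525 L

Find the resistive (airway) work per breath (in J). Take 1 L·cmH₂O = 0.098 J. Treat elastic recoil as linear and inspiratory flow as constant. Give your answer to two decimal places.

0.31

With constant inspiratory flow the resistive pressure is constant at PIP − Pplat = 16.9 − 10.8 = 6.1 cmH2O, so resistive work = 6.1 × 0.525 = 3.203 L·cmH2O.
× 0.098 J/(L·cmH2O) → 0.3139 J.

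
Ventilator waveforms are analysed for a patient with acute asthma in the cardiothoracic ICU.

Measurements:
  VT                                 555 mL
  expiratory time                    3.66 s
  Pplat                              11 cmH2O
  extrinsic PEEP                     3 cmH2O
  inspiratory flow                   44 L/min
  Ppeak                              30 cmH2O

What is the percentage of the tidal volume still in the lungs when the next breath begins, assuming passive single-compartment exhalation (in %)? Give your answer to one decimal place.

13.1

Flow: 44 L/min ÷ 60 = 0.7333 L/s.
R = (PIP − Pplat)/V̇ = (30 − 11) / 0.7333 = 19.0/0.7333 = 25.91 cmH2O·s/L.
C = Vt/(Pplat − PEEP) = 555.0 / (11 − 3) = 555.0/8.0 = 69.375 mL/cmH2O.
τ = R × C = 25.91 × 0.06938 L/cmH2O = 1.798 s.
Fraction remaining at end-expiration = e^(−Te/τ) = e^(−3.66/1.798) = 0.1306 → 13.06%.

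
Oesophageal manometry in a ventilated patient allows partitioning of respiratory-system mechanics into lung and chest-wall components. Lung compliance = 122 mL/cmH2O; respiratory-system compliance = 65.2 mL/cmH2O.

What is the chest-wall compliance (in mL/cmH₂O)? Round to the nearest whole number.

1/Ccw = 1/Crs − 1/CL.
1/Ccw = 1/65.2 − 1/122 = 0.007141.
Ccw = 140.04 mL/cmH2O.

140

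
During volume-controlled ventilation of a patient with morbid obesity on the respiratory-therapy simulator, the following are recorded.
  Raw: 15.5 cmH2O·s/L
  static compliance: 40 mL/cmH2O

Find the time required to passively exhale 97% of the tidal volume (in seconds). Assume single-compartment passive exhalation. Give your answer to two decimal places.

τ = R × C = 15.5 × 40 mL/cmH2O = 15.5 × 0.040 L/cmH2O = 0.62 s.
Exhaled fraction f = 1 − e^(−t/τ) → t = −τ·ln(1 − f) = −0.62·ln(0.03) = 2.174 s.

2.17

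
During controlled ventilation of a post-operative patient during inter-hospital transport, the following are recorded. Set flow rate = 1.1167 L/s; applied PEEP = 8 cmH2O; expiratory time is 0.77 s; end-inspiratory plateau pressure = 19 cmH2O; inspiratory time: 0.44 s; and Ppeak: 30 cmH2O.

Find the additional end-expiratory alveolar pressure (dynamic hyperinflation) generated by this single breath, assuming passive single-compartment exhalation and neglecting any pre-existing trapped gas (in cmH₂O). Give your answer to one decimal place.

Vt = flow × Ti = 1.1167 L/s × 0.44 s × 1000 mL/L = 491.35 mL.
R = (PIP − Pplat)/V̇ = (30 − 19) / 1.1167 = 11.0/1.1167 = 9.85 cmH2O·s/L.
C = Vt/(Pplat − PEEP) = 491.35 / (19 − 8) = 491.35/11.0 = 44.668 mL/cmH2O.
τ = R × C = 9.85 × 0.04467 L/cmH2O = 0.44 s.
Fraction remaining = e^(−Te/τ) = e^(−0.77/0.44) = 0.1738; trapped volume = 491.35 × 0.1738 = 85.397 mL.
Additional alveolar pressure from trapping ≈ V_trapped / C = 85.397 / 44.668 = 1.912 cmH2O.

1.9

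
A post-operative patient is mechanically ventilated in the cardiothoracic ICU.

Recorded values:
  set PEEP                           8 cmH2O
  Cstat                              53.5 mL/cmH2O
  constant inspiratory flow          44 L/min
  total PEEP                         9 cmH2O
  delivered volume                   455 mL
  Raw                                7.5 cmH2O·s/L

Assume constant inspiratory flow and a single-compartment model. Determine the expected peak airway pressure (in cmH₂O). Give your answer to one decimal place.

Flow: 44 L/min ÷ 60 = 0.7333 L/s.
Total PEEP = 9 cmH2O (set 8 + intrinsic 1); this is the baseline alveolar pressure.
Equation of motion (constant flow): PIP = Vt/C + R·V̇ + PEEP.
PIP = 455/53.5 + 7.5×0.7333 + 9 = 8.505 + 5.5 + 9 = 23.005 cmH2O.

23.0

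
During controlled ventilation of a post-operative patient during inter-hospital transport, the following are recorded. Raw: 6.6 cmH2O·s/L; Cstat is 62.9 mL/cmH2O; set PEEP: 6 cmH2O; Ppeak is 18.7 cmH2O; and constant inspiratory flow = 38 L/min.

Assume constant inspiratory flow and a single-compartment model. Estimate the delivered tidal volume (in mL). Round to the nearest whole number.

536

Flow: 38 L/min ÷ 60 = 0.6333 L/s.
Equation of motion (constant flow): PIP = Vt/C + R·V̇ + PEEP.
Vt/C = PIP − R·V̇ − PEEP = 18.7 − 4.18 − 6 = 8.52 cmH2O.
Vt = C × 8.52 = 62.9 × 8.52 = 535.91 mL.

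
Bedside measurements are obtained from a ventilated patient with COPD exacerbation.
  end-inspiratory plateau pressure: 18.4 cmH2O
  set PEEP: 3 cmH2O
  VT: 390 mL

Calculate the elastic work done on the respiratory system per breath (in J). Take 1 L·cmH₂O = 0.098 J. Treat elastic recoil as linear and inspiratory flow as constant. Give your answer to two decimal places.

Elastic work ≈ ½ × (Pplat − PEEP) × Vt = 0.5 × (18.4 − 3) × 0.390 L = 0.5 × 15.4 × 0.390 = 3.003 L·cmH2O.
× 0.098 J/(L·cmH2O) → 0.2943 J.

0.29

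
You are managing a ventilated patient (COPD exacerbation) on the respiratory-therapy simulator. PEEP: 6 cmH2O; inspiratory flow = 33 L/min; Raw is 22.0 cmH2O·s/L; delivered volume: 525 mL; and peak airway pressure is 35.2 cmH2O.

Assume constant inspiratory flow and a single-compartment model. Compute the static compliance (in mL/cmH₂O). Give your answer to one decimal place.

30.7

Flow: 33 L/min ÷ 60 = 0.55 L/s.
Equation of motion (constant flow): PIP = Vt/C + R·V̇ + PEEP.
Vt/C = PIP − R·V̇ − PEEP = 35.2 − 22.0×0.55 − 6 = 35.2 − 12.1 − 6 = 17.1 cmH2O.
C = Vt / 17.1 = 525 / 17.1 = 30.702 mL/cmH2O.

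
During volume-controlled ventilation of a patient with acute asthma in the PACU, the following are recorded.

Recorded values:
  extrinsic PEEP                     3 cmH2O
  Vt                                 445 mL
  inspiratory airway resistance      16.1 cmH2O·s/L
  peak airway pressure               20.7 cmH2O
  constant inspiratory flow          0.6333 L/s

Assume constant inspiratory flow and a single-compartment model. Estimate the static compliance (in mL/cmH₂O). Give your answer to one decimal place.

Equation of motion (constant flow): PIP = Vt/C + R·V̇ + PEEP.
Vt/C = PIP − R·V̇ − PEEP = 20.7 − 16.1×0.6333 − 3 = 20.7 − 10.196 − 3 = 7.504 cmH2O.
C = Vt / 7.504 = 445 / 7.504 = 59.302 mL/cmH2O.

59.3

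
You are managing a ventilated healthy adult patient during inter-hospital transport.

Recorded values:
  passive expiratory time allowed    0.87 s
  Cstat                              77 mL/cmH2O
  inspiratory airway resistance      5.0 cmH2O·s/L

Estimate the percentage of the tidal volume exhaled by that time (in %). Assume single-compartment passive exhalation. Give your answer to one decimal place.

τ = R × C = 5.0 × 77 mL/cmH2O = 5.0 × 0.077 L/cmH2O = 0.385 s.
Passive exhalation: V(t)/V₀ = e^(−t/τ) = e^(−0.87/0.385) = 0.1044.
Fraction exhaled = 1 − 0.1044 = 0.8956 → 89.56%.

89.6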